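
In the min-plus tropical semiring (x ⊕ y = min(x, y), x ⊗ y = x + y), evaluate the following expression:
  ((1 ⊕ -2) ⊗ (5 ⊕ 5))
((1 ⊕ -2) ⊗ (5 ⊕ 5)) = 3

Expand innermost to outermost. Recall ⊕ takes the minimum of its arguments and ⊗ takes their sum. Working out the expression ((1 ⊕ -2) ⊗ (5 ⊕ 5)) gives 3.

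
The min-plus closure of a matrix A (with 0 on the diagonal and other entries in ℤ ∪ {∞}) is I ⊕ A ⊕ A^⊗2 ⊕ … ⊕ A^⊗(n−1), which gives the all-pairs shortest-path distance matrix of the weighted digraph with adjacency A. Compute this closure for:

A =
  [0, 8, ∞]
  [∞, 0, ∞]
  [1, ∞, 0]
Closure =
  [0, 8, ∞]
  [∞, 0, ∞]
  [1, 9, 0]

This is the Floyd-Warshall all-pairs shortest-path computation. For each intermediate vertex k = 0, 1, …, 2, update dist[i][j] ← min(dist[i][j], dist[i][k] + dist[k][j]). The final matrix gives, for each (i, j), the minimum total weight of any directed path from i to j (possibly empty when i = j).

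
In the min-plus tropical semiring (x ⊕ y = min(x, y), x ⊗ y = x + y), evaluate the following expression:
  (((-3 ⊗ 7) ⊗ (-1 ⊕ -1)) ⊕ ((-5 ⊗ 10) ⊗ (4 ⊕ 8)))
(((-3 ⊗ 7) ⊗ (-1 ⊕ -1)) ⊕ ((-5 ⊗ 10) ⊗ (4 ⊕ 8))) = 3

Expand innermost to outermost. Recall ⊕ takes the minimum of its arguments and ⊗ takes their sum. Working out the expression (((-3 ⊗ 7) ⊗ (-1 ⊕ -1)) ⊕ ((-5 ⊗ 10) ⊗ (4 ⊕ 8))) gives 3.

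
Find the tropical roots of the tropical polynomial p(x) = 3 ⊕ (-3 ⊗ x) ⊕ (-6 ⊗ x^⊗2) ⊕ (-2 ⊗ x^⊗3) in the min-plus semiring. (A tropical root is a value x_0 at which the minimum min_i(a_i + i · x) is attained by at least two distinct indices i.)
Roots: {-4, 3, 6}

Each tropical root is a break point of the lower envelope of the lines y = a_i + i · x (there are 4 lines, with slopes 0, 1, ..., 3). Only the lines that attain the minimum somewhere contribute to roots; other lines are dominated. Here the surviving (envelope) indices are i = 3, i = 2, i = 1, i = 0.
Intersections between consecutive envelope lines give the roots: for adjacent envelope indices i < j the intersection is x = (a_i − a_j) / (j − i). Reading off the sorted break points: {-4, 3, 6}.
Verification: at each break x_0, at least two indices attain the minimum of min_i(a_i + i · x_0).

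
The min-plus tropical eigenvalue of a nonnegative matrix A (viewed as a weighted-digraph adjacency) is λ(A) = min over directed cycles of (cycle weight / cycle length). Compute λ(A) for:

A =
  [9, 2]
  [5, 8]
λ(A) = 7/2

Enumerate directed cycles and compute their means (weight / length). Sample:
  cycle 0 → 0: weight = 9, length = 1, mean = 9/1 ≈ 9.000
  cycle 1 → 1: weight = 8, length = 1, mean = 8/1 ≈ 8.000
  cycle 0 → 1 → 0: weight = 7, length = 2, mean = 7/2 ≈ 3.500
  cycle 1 → 0 → 1: weight = 7, length = 2, mean = 7/2 ≈ 3.500
Minimum mean = 3.500, attained e.g. along the cycle 0 → 1 → 0 with weight 7 and length 2. So λ(A) = 7/2 = 7/2.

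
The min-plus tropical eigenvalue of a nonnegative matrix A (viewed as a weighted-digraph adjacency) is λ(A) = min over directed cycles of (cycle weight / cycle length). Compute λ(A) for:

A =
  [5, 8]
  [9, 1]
λ(A) = 1

Enumerate directed cycles and compute their means (weight / length). Sample:
  cycle 0 → 0: weight = 5, length = 1, mean = 5/1 ≈ 5.000
  cycle 1 → 1: weight = 1, length = 1, mean = 1/1 ≈ 1.000
  cycle 0 → 1 → 0: weight = 17, length = 2, mean = 17/2 ≈ 8.500
  cycle 1 → 0 → 1: weight = 17, length = 2, mean = 17/2 ≈ 8.500
Minimum mean = 1.000, attained e.g. along the cycle 1 → 1 with weight 1 and length 1. So λ(A) = 1/1 = 1.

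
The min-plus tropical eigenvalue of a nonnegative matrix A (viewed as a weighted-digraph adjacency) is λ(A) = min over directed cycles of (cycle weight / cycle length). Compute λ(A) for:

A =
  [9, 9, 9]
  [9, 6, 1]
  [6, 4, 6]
λ(A) = 5/2

Enumerate directed cycles and compute their means (weight / length). Sample:
  cycle 0 → 0: weight = 9, length = 1, mean = 9/1 ≈ 9.000
  cycle 1 → 1: weight = 6, length = 1, mean = 6/1 ≈ 6.000
  cycle 2 → 2: weight = 6, length = 1, mean = 6/1 ≈ 6.000
  cycle 0 → 1 → 0: weight = 18, length = 2, mean = 18/2 ≈ 9.000
  cycle 0 → 2 → 0: weight = 15, length = 2, mean = 15/2 ≈ 7.500
  cycle 1 → 0 → 1: weight = 18, length = 2, mean = 18/2 ≈ 9.000
Minimum mean = 2.500, attained e.g. along the cycle 1 → 2 → 1 with weight 5 and length 2. So λ(A) = 5/2 = 5/2.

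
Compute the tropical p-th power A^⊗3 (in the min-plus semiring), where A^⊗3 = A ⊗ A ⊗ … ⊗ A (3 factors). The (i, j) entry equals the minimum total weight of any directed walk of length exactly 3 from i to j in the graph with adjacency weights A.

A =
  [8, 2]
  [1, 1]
A^⊗3 =
  [4, 4]
  [3, 3]

Each entry (A^⊗3)_ij equals the minimum over all length-3 walks i = v_0 → v_1 → … → v_3 = j of Σ_t A[v_t][v_{t+1}]. For example, for (i, j) = (0, 1) we minimise over 4 possible intermediate vertex sequences; the minimum is 4, attained along the walk 0 → 1 → 1 → 1.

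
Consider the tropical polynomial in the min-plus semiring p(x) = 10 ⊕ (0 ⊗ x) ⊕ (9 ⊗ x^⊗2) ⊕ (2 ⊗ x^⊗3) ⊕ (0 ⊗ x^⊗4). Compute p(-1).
p(-1) = -4

A tropical monomial a ⊗ x^⊗i evaluates to a + i · x. Evaluating each term at x = -1:
  Term 0 contributes 10 + 0 · -1 = 10
  Term 1 contributes 0 + 1 · -1 = -1
  Term 2 contributes 9 + 2 · -1 = 7
  Term 3 contributes 2 + 3 · -1 = -1
  Term 4 contributes 0 + 4 · -1 = -4
p(-1) = ⊕ of these = min[10, -1, 7, -1, -4] = -4.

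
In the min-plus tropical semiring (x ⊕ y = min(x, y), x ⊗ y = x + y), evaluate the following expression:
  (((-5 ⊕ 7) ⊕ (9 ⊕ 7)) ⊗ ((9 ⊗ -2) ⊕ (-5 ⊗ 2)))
(((-5 ⊕ 7) ⊕ (9 ⊕ 7)) ⊗ ((9 ⊗ -2) ⊕ (-5 ⊗ 2))) = -8

Expand innermost to outermost. Recall ⊕ takes the minimum of its arguments and ⊗ takes their sum. Working out the expression (((-5 ⊕ 7) ⊕ (9 ⊕ 7)) ⊗ ((9 ⊗ -2) ⊕ (-5 ⊗ 2))) gives -8.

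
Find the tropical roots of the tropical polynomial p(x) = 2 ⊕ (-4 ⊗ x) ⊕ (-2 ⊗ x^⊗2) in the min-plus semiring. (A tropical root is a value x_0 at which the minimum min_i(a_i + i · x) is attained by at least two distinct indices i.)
Roots: {-2, 6}

Each tropical root is a break point of the lower envelope of the lines y = a_i + i · x (there are 3 lines, with slopes 0, 1, ..., 2). Only the lines that attain the minimum somewhere contribute to roots; other lines are dominated. Here the surviving (envelope) indices are i = 2, i = 1, i = 0.
Intersections between consecutive envelope lines give the roots: for adjacent envelope indices i < j the intersection is x = (a_i − a_j) / (j − i). Reading off the sorted break points: {-2, 6}.
Verification: at each break x_0, at least two indices attain the minimum of min_i(a_i + i · x_0).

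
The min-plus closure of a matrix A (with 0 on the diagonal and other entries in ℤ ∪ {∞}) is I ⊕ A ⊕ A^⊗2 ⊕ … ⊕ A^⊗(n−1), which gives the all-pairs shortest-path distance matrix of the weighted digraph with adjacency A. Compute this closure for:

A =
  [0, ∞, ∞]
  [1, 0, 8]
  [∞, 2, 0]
Closure =
  [0, ∞, ∞]
  [1, 0, 8]
  [3, 2, 0]

This is the Floyd-Warshall all-pairs shortest-path computation. For each intermediate vertex k = 0, 1, …, 2, update dist[i][j] ← min(dist[i][j], dist[i][k] + dist[k][j]). The final matrix gives, for each (i, j), the minimum total weight of any directed path from i to j (possibly empty when i = j).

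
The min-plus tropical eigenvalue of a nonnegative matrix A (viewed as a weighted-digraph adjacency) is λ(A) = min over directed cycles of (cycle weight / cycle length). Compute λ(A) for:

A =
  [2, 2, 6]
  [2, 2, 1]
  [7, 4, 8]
λ(A) = 2

Enumerate directed cycles and compute their means (weight / length). Sample:
  cycle 0 → 0: weight = 2, length = 1, mean = 2/1 ≈ 2.000
  cycle 1 → 1: weight = 2, length = 1, mean = 2/1 ≈ 2.000
  cycle 2 → 2: weight = 8, length = 1, mean = 8/1 ≈ 8.000
  cycle 0 → 1 → 0: weight = 4, length = 2, mean = 4/2 ≈ 2.000
  cycle 0 → 2 → 0: weight = 13, length = 2, mean = 13/2 ≈ 6.500
  cycle 1 → 0 → 1: weight = 4, length = 2, mean = 4/2 ≈ 2.000
Minimum mean = 2.000, attained e.g. along the cycle 0 → 0 with weight 2 and length 1. So λ(A) = 2/1 = 2.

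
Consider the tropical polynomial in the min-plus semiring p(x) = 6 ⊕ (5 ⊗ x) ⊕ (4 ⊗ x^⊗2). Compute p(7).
p(7) = 6

A tropical monomial a ⊗ x^⊗i evaluates to a + i · x. Evaluating each term at x = 7:
  Term 0 contributes 6 + 0 · 7 = 6
  Term 1 contributes 5 + 1 · 7 = 12
  Term 2 contributes 4 + 2 · 7 = 18
p(7) = ⊕ of these = min[6, 12, 18] = 6.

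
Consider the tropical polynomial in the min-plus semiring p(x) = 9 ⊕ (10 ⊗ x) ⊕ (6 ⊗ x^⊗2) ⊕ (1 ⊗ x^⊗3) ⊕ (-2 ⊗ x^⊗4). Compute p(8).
p(8) = 9

A tropical monomial a ⊗ x^⊗i evaluates to a + i · x. Evaluating each term at x = 8:
  Term 0 contributes 9 + 0 · 8 = 9
  Term 1 contributes 10 + 1 · 8 = 18
  Term 2 contributes 6 + 2 · 8 = 22
  Term 3 contributes 1 + 3 · 8 = 25
  Term 4 contributes -2 + 4 · 8 = 30
p(8) = ⊕ of these = min[9, 18, 22, 25, 30] = 9.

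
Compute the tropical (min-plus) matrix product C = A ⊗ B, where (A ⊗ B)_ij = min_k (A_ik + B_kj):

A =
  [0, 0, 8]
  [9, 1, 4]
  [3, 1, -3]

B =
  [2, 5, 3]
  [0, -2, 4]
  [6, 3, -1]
A ⊗ B =
  [0, -2, 3]
  [1, -1, 3]
  [1, -1, -4]

Apply the min-plus product entry-by-entry:
  C[0][0] = min over k of (A[0][0] + B[0][0] = 0 + 2 = 2, A[0][1] + B[1][0] = 0 + 0 = 0, A[0][2] + B[2][0] = 8 + 6 = 14) = 0 (attained at k = 1)
  C[0][1] = min over k of (A[0][0] + B[0][1] = 0 + 5 = 5, A[0][1] + B[1][1] = 0 + -2 = -2, A[0][2] + B[2][1] = 8 + 3 = 11) = -2 (attained at k = 1)
  C[0][2] = min over k of (A[0][0] + B[0][2] = 0 + 3 = 3, A[0][1] + B[1][2] = 0 + 4 = 4, A[0][2] + B[2][2] = 8 + -1 = 7) = 3 (attained at k = 0)
  C[1][0] = min over k of (A[1][0] + B[0][0] = 9 + 2 = 11, A[1][1] + B[1][0] = 1 + 0 = 1, A[1][2] + B[2][0] = 4 + 6 = 10) = 1 (attained at k = 1)
  C[1][1] = min over k of (A[1][0] + B[0][1] = 9 + 5 = 14, A[1][1] + B[1][1] = 1 + -2 = -1, A[1][2] + B[2][1] = 4 + 3 = 7) = -1 (attained at k = 1)
  C[1][2] = min over k of (A[1][0] + B[0][2] = 9 + 3 = 12, A[1][1] + B[1][2] = 1 + 4 = 5, A[1][2] + B[2][2] = 4 + -1 = 3) = 3 (attained at k = 2)
  C[2][0] = min over k of (A[2][0] + B[0][0] = 3 + 2 = 5, A[2][1] + B[1][0] = 1 + 0 = 1, A[2][2] + B[2][0] = -3 + 6 = 3) = 1 (attained at k = 1)
  C[2][1] = min over k of (A[2][0] + B[0][1] = 3 + 5 = 8, A[2][1] + B[1][1] = 1 + -2 = -1, A[2][2] + B[2][1] = -3 + 3 = 0) = -1 (attained at k = 1)
  C[2][2] = min over k of (A[2][0] + B[0][2] = 3 + 3 = 6, A[2][1] + B[1][2] = 1 + 4 = 5, A[2][2] + B[2][2] = -3 + -1 = -4) = -4 (attained at k = 2)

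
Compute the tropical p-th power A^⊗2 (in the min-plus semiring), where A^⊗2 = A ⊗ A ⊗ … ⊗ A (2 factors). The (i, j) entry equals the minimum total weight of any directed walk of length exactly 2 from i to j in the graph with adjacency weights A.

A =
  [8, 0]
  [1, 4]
A^⊗2 =
  [1, 4]
  [5, 1]

Each entry (A^⊗2)_ij equals the minimum over all length-2 walks i = v_0 → v_1 → … → v_2 = j of Σ_t A[v_t][v_{t+1}]. For example, for (i, j) = (0, 1) we minimise over 2 possible intermediate vertex sequences; the minimum is 4, attained along the walk 0 → 1 → 1.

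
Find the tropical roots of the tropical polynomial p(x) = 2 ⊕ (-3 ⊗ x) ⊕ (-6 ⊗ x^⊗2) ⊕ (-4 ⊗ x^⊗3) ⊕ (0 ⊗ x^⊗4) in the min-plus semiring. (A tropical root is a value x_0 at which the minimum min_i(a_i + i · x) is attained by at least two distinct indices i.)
Roots: {-4, -2, 3, 5}

Each tropical root is a break point of the lower envelope of the lines y = a_i + i · x (there are 5 lines, with slopes 0, 1, ..., 4). Only the lines that attain the minimum somewhere contribute to roots; other lines are dominated. Here the surviving (envelope) indices are i = 4, i = 3, i = 2, i = 1, i = 0.
Intersections between consecutive envelope lines give the roots: for adjacent envelope indices i < j the intersection is x = (a_i − a_j) / (j − i). Reading off the sorted break points: {-4, -2, 3, 5}.
Verification: at each break x_0, at least two indices attain the minimum of min_i(a_i + i · x_0).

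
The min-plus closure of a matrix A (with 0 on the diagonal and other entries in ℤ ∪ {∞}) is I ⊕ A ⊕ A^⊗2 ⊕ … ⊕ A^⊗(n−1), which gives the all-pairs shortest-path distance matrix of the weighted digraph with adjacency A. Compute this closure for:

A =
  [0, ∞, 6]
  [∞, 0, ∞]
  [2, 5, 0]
Closure =
  [0, 11, 6]
  [∞, 0, ∞]
  [2, 5, 0]

This is the Floyd-Warshall all-pairs shortest-path computation. For each intermediate vertex k = 0, 1, …, 2, update dist[i][j] ← min(dist[i][j], dist[i][k] + dist[k][j]). The final matrix gives, for each (i, j), the minimum total weight of any directed path from i to j (possibly empty when i = j).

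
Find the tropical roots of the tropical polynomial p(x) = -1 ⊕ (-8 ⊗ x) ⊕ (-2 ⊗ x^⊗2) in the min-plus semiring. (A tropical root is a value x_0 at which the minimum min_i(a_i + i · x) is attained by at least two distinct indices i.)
Roots: {-6, 7}

Each tropical root is a break point of the lower envelope of the lines y = a_i + i · x (there are 3 lines, with slopes 0, 1, ..., 2). Only the lines that attain the minimum somewhere contribute to roots; other lines are dominated. Here the surviving (envelope) indices are i = 2, i = 1, i = 0.
Intersections between consecutive envelope lines give the roots: for adjacent envelope indices i < j the intersection is x = (a_i − a_j) / (j − i). Reading off the sorted break points: {-6, 7}.
Verification: at each break x_0, at least two indices attain the minimum of min_i(a_i + i · x_0).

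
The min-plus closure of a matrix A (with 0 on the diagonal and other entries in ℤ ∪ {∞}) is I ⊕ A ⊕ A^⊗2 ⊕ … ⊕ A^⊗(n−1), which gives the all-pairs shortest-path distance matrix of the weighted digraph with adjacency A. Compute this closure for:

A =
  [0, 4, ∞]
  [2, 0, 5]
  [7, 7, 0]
Closure =
  [0, 4, 9]
  [2, 0, 5]
  [7, 7, 0]

This is the Floyd-Warshall all-pairs shortest-path computation. For each intermediate vertex k = 0, 1, …, 2, update dist[i][j] ← min(dist[i][j], dist[i][k] + dist[k][j]). The final matrix gives, for each (i, j), the minimum total weight of any directed path from i to j (possibly empty when i = j).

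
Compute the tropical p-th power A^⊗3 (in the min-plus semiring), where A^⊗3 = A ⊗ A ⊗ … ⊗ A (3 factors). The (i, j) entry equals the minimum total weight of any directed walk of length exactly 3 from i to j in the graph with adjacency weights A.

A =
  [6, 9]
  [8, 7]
A^⊗3 =
  [18, 21]
  [20, 21]

Each entry (A^⊗3)_ij equals the minimum over all length-3 walks i = v_0 → v_1 → … → v_3 = j of Σ_t A[v_t][v_{t+1}]. For example, for (i, j) = (0, 1) we minimise over 4 possible intermediate vertex sequences; the minimum is 21, attained along the walk 0 → 0 → 0 → 1.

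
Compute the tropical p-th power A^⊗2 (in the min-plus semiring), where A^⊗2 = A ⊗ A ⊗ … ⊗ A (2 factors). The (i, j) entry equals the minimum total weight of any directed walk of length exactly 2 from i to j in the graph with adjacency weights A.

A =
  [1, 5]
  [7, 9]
A^⊗2 =
  [2, 6]
  [8, 12]

Each entry (A^⊗2)_ij equals the minimum over all length-2 walks i = v_0 → v_1 → … → v_2 = j of Σ_t A[v_t][v_{t+1}]. For example, for (i, j) = (0, 1) we minimise over 2 possible intermediate vertex sequences; the minimum is 6, attained along the walk 0 → 0 → 1.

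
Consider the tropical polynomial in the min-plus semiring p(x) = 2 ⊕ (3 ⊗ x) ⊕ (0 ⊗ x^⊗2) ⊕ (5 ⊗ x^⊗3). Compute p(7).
p(7) = 2

A tropical monomial a ⊗ x^⊗i evaluates to a + i · x. Evaluating each term at x = 7:
  Term 0 contributes 2 + 0 · 7 = 2
  Term 1 contributes 3 + 1 · 7 = 10
  Term 2 contributes 0 + 2 · 7 = 14
  Term 3 contributes 5 + 3 · 7 = 26
p(7) = ⊕ of these = min[2, 10, 14, 26] = 2.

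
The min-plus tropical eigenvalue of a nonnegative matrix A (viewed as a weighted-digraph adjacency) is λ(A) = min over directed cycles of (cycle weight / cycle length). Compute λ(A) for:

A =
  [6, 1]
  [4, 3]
λ(A) = 5/2

Enumerate directed cycles and compute their means (weight / length). Sample:
  cycle 0 → 0: weight = 6, length = 1, mean = 6/1 ≈ 6.000
  cycle 1 → 1: weight = 3, length = 1, mean = 3/1 ≈ 3.000
  cycle 0 → 1 → 0: weight = 5, length = 2, mean = 5/2 ≈ 2.500
  cycle 1 → 0 → 1: weight = 5, length = 2, mean = 5/2 ≈ 2.500
Minimum mean = 2.500, attained e.g. along the cycle 0 → 1 → 0 with weight 5 and length 2. So λ(A) = 5/2 = 5/2.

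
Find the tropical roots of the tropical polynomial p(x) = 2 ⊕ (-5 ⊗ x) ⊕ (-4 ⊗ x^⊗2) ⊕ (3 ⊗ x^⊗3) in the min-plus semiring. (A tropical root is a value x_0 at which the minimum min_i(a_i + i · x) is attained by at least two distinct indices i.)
Roots: {-7, -1, 7}

Each tropical root is a break point of the lower envelope of the lines y = a_i + i · x (there are 4 lines, with slopes 0, 1, ..., 3). Only the lines that attain the minimum somewhere contribute to roots; other lines are dominated. Here the surviving (envelope) indices are i = 3, i = 2, i = 1, i = 0.
Intersections between consecutive envelope lines give the roots: for adjacent envelope indices i < j the intersection is x = (a_i − a_j) / (j − i). Reading off the sorted break points: {-7, -1, 7}.
Verification: at each break x_0, at least two indices attain the minimum of min_i(a_i + i · x_0).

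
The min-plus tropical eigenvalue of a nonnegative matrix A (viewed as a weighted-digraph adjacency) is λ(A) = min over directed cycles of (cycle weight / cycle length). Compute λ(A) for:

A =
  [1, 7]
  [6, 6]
λ(A) = 1

Enumerate directed cycles and compute their means (weight / length). Sample:
  cycle 0 → 0: weight = 1, length = 1, mean = 1/1 ≈ 1.000
  cycle 1 → 1: weight = 6, length = 1, mean = 6/1 ≈ 6.000
  cycle 0 → 1 → 0: weight = 13, length = 2, mean = 13/2 ≈ 6.500
  cycle 1 → 0 → 1: weight = 13, length = 2, mean = 13/2 ≈ 6.500
Minimum mean = 1.000, attained e.g. along the cycle 0 → 0 with weight 1 and length 1. So λ(A) = 1/1 = 1.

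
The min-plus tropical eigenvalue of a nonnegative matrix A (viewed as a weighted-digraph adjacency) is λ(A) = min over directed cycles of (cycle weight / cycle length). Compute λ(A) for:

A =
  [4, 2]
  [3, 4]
λ(A) = 5/2

Enumerate directed cycles and compute their means (weight / length). Sample:
  cycle 0 → 0: weight = 4, length = 1, mean = 4/1 ≈ 4.000
  cycle 1 → 1: weight = 4, length = 1, mean = 4/1 ≈ 4.000
  cycle 0 → 1 → 0: weight = 5, length = 2, mean = 5/2 ≈ 2.500
  cycle 1 → 0 → 1: weight = 5, length = 2, mean = 5/2 ≈ 2.500
Minimum mean = 2.500, attained e.g. along the cycle 0 → 1 → 0 with weight 5 and length 2. So λ(A) = 5/2 = 5/2.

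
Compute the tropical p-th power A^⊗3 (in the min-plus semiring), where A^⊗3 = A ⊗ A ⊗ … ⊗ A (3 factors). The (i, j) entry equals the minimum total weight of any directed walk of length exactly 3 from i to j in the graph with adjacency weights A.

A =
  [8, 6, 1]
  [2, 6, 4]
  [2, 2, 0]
A^⊗3 =
  [3, 3, 1]
  [5, 5, 3]
  [2, 2, 0]

Each entry (A^⊗3)_ij equals the minimum over all length-3 walks i = v_0 → v_1 → … → v_3 = j of Σ_t A[v_t][v_{t+1}]. For example, for (i, j) = (0, 2) we minimise over 9 possible intermediate vertex sequences; the minimum is 1, attained along the walk 0 → 2 → 2 → 2.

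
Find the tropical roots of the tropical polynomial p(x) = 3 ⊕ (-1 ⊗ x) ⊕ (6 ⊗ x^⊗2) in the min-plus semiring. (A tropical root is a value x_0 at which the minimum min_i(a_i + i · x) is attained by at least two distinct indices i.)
Roots: {-7, 4}

Each tropical root is a break point of the lower envelope of the lines y = a_i + i · x (there are 3 lines, with slopes 0, 1, ..., 2). Only the lines that attain the minimum somewhere contribute to roots; other lines are dominated. Here the surviving (envelope) indices are i = 2, i = 1, i = 0.
Intersections between consecutive envelope lines give the roots: for adjacent envelope indices i < j the intersection is x = (a_i − a_j) / (j − i). Reading off the sorted break points: {-7, 4}.
Verification: at each break x_0, at least two indices attain the minimum of min_i(a_i + i · x_0).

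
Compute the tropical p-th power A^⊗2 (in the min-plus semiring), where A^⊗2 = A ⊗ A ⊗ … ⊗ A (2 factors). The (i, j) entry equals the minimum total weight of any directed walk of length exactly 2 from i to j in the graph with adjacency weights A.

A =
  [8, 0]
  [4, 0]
A^⊗2 =
  [4, 0]
  [4, 0]

Each entry (A^⊗2)_ij equals the minimum over all length-2 walks i = v_0 → v_1 → … → v_2 = j of Σ_t A[v_t][v_{t+1}]. For example, for (i, j) = (0, 1) we minimise over 2 possible intermediate vertex sequences; the minimum is 0, attained along the walk 0 → 1 → 1.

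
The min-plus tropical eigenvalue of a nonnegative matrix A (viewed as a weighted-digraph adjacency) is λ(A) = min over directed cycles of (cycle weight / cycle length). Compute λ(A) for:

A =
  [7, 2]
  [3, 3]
λ(A) = 5/2

Enumerate directed cycles and compute their means (weight / length). Sample:
  cycle 0 → 0: weight = 7, length = 1, mean = 7/1 ≈ 7.000
  cycle 1 → 1: weight = 3, length = 1, mean = 3/1 ≈ 3.000
  cycle 0 → 1 → 0: weight = 5, length = 2, mean = 5/2 ≈ 2.500
  cycle 1 → 0 → 1: weight = 5, length = 2, mean = 5/2 ≈ 2.500
Minimum mean = 2.500, attained e.g. along the cycle 0 → 1 → 0 with weight 5 and length 2. So λ(A) = 5/2 = 5/2.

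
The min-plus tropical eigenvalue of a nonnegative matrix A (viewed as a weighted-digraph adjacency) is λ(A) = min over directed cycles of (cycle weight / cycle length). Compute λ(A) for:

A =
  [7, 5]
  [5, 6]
λ(A) = 5

Enumerate directed cycles and compute their means (weight / length). Sample:
  cycle 0 → 0: weight = 7, length = 1, mean = 7/1 ≈ 7.000
  cycle 1 → 1: weight = 6, length = 1, mean = 6/1 ≈ 6.000
  cycle 0 → 1 → 0: weight = 10, length = 2, mean = 10/2 ≈ 5.000
  cycle 1 → 0 → 1: weight = 10, length = 2, mean = 10/2 ≈ 5.000
Minimum mean = 5.000, attained e.g. along the cycle 0 → 1 → 0 with weight 10 and length 2. So λ(A) = 10/2 = 5.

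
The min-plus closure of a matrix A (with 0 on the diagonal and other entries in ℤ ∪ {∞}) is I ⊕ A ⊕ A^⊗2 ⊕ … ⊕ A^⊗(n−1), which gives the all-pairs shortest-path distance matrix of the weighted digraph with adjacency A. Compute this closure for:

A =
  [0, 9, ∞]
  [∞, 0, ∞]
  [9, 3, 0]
Closure =
  [0, 9, ∞]
  [∞, 0, ∞]
  [9, 3, 0]

This is the Floyd-Warshall all-pairs shortest-path computation. For each intermediate vertex k = 0, 1, …, 2, update dist[i][j] ← min(dist[i][j], dist[i][k] + dist[k][j]). The final matrix gives, for each (i, j), the minimum total weight of any directed path from i to j (possibly empty when i = j).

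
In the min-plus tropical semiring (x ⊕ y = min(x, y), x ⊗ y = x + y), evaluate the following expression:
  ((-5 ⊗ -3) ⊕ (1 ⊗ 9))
((-5 ⊗ -3) ⊕ (1 ⊗ 9)) = -8

Expand innermost to outermost. Recall ⊕ takes the minimum of its arguments and ⊗ takes their sum. Working out the expression ((-5 ⊗ -3) ⊕ (1 ⊗ 9)) gives -8.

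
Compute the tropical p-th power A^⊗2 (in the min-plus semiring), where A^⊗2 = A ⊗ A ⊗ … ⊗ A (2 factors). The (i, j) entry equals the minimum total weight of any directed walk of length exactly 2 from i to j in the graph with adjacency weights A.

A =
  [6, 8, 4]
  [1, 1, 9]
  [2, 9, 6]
A^⊗2 =
  [6, 9, 10]
  [2, 2, 5]
  [8, 10, 6]

Each entry (A^⊗2)_ij equals the minimum over all length-2 walks i = v_0 → v_1 → … → v_2 = j of Σ_t A[v_t][v_{t+1}]. For example, for (i, j) = (0, 2) we minimise over 3 possible intermediate vertex sequences; the minimum is 10, attained along the walk 0 → 0 → 2.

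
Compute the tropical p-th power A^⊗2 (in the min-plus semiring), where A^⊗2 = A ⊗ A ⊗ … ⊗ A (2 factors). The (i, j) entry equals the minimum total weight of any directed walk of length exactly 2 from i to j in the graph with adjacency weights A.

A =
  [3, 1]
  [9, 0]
A^⊗2 =
  [6, 1]
  [9, 0]

Each entry (A^⊗2)_ij equals the minimum over all length-2 walks i = v_0 → v_1 → … → v_2 = j of Σ_t A[v_t][v_{t+1}]. For example, for (i, j) = (0, 1) we minimise over 2 possible intermediate vertex sequences; the minimum is 1, attained along the walk 0 → 1 → 1.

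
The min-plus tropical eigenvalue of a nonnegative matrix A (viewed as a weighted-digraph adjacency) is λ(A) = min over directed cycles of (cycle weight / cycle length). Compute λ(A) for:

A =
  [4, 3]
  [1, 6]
λ(A) = 2

Enumerate directed cycles and compute their means (weight / length). Sample:
  cycle 0 → 0: weight = 4, length = 1, mean = 4/1 ≈ 4.000
  cycle 1 → 1: weight = 6, length = 1, mean = 6/1 ≈ 6.000
  cycle 0 → 1 → 0: weight = 4, length = 2, mean = 4/2 ≈ 2.000
  cycle 1 → 0 → 1: weight = 4, length = 2, mean = 4/2 ≈ 2.000
Minimum mean = 2.000, attained e.g. along the cycle 0 → 1 → 0 with weight 4 and length 2. So λ(A) = 4/2 = 2.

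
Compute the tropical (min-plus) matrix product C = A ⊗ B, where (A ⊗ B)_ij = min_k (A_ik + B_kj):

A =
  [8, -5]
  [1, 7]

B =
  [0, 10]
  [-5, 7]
A ⊗ B =
  [-10, 2]
  [1, 11]

Apply the min-plus product entry-by-entry:
  C[0][0] = min over k of (A[0][0] + B[0][0] = 8 + 0 = 8, A[0][1] + B[1][0] = -5 + -5 = -10) = -10 (attained at k = 1)
  C[0][1] = min over k of (A[0][0] + B[0][1] = 8 + 10 = 18, A[0][1] + B[1][1] = -5 + 7 = 2) = 2 (attained at k = 1)
  C[1][0] = min over k of (A[1][0] + B[0][0] = 1 + 0 = 1, A[1][1] + B[1][0] = 7 + -5 = 2) = 1 (attained at k = 0)
  C[1][1] = min over k of (A[1][0] + B[0][1] = 1 + 10 = 11, A[1][1] + B[1][1] = 7 + 7 = 14) = 11 (attained at k = 0)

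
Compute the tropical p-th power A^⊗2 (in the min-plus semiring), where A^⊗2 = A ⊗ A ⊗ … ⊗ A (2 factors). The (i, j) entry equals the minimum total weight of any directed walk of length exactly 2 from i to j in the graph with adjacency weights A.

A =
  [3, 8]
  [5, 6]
A^⊗2 =
  [6, 11]
  [8, 12]

Each entry (A^⊗2)_ij equals the minimum over all length-2 walks i = v_0 → v_1 → … → v_2 = j of Σ_t A[v_t][v_{t+1}]. For example, for (i, j) = (0, 1) we minimise over 2 possible intermediate vertex sequences; the minimum is 11, attained along the walk 0 → 0 → 1.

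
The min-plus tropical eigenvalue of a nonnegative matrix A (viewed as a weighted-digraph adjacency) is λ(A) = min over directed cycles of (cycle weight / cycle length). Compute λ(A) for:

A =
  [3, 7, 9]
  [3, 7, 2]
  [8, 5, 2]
λ(A) = 2

Enumerate directed cycles and compute their means (weight / length). Sample:
  cycle 0 → 0: weight = 3, length = 1, mean = 3/1 ≈ 3.000
  cycle 1 → 1: weight = 7, length = 1, mean = 7/1 ≈ 7.000
  cycle 2 → 2: weight = 2, length = 1, mean = 2/1 ≈ 2.000
  cycle 0 → 1 → 0: weight = 10, length = 2, mean = 10/2 ≈ 5.000
  cycle 0 → 2 → 0: weight = 17, length = 2, mean = 17/2 ≈ 8.500
  cycle 1 → 0 → 1: weight = 10, length = 2, mean = 10/2 ≈ 5.000
Minimum mean = 2.000, attained e.g. along the cycle 2 → 2 with weight 2 and length 1. So λ(A) = 2/1 = 2.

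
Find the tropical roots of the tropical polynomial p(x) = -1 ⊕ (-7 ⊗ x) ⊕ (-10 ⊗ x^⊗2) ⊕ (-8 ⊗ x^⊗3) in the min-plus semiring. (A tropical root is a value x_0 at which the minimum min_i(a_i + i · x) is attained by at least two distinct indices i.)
Roots: {-2, 3, 6}

Each tropical root is a break point of the lower envelope of the lines y = a_i + i · x (there are 4 lines, with slopes 0, 1, ..., 3). Only the lines that attain the minimum somewhere contribute to roots; other lines are dominated. Here the surviving (envelope) indices are i = 3, i = 2, i = 1, i = 0.
Intersections between consecutive envelope lines give the roots: for adjacent envelope indices i < j the intersection is x = (a_i − a_j) / (j − i). Reading off the sorted break points: {-2, 3, 6}.
Verification: at each break x_0, at least two indices attain the minimum of min_i(a_i + i · x_0).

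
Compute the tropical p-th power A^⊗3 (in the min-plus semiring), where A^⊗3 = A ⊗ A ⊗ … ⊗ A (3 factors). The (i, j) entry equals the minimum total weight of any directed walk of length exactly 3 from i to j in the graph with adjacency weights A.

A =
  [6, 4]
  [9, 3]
A^⊗3 =
  [16, 10]
  [15, 9]

Each entry (A^⊗3)_ij equals the minimum over all length-3 walks i = v_0 → v_1 → … → v_3 = j of Σ_t A[v_t][v_{t+1}]. For example, for (i, j) = (0, 1) we minimise over 4 possible intermediate vertex sequences; the minimum is 10, attained along the walk 0 → 1 → 1 → 1.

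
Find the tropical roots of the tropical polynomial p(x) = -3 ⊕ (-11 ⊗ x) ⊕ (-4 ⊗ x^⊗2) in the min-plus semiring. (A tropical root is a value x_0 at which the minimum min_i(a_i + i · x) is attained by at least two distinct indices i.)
Roots: {-7, 8}

Each tropical root is a break point of the lower envelope of the lines y = a_i + i · x (there are 3 lines, with slopes 0, 1, ..., 2). Only the lines that attain the minimum somewhere contribute to roots; other lines are dominated. Here the surviving (envelope) indices are i = 2, i = 1, i = 0.
Intersections between consecutive envelope lines give the roots: for adjacent envelope indices i < j the intersection is x = (a_i − a_j) / (j − i). Reading off the sorted break points: {-7, 8}.
Verification: at each break x_0, at least two indices attain the minimum of min_i(a_i + i · x_0).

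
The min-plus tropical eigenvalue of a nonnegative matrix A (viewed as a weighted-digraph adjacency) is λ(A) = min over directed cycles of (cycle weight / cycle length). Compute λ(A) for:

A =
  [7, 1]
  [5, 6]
λ(A) = 3

Enumerate directed cycles and compute their means (weight / length). Sample:
  cycle 0 → 0: weight = 7, length = 1, mean = 7/1 ≈ 7.000
  cycle 1 → 1: weight = 6, length = 1, mean = 6/1 ≈ 6.000
  cycle 0 → 1 → 0: weight = 6, length = 2, mean = 6/2 ≈ 3.000
  cycle 1 → 0 → 1: weight = 6, length = 2, mean = 6/2 ≈ 3.000
Minimum mean = 3.000, attained e.g. along the cycle 0 → 1 → 0 with weight 6 and length 2. So λ(A) = 6/2 = 3.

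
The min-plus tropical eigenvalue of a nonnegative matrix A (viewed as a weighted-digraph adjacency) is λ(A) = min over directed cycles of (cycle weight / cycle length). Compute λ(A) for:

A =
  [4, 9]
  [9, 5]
λ(A) = 4

Enumerate directed cycles and compute their means (weight / length). Sample:
  cycle 0 → 0: weight = 4, length = 1, mean = 4/1 ≈ 4.000
  cycle 1 → 1: weight = 5, length = 1, mean = 5/1 ≈ 5.000
  cycle 0 → 1 → 0: weight = 18, length = 2, mean = 18/2 ≈ 9.000
  cycle 1 → 0 → 1: weight = 18, length = 2, mean = 18/2 ≈ 9.000
Minimum mean = 4.000, attained e.g. along the cycle 0 → 0 with weight 4 and length 1. So λ(A) = 4/1 = 4.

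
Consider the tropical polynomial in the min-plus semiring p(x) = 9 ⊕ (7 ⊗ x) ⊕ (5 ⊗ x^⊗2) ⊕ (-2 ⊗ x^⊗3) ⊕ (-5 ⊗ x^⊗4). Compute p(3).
p(3) = 7

A tropical monomial a ⊗ x^⊗i evaluates to a + i · x. Evaluating each term at x = 3:
  Term 0 contributes 9 + 0 · 3 = 9
  Term 1 contributes 7 + 1 · 3 = 10
  Term 2 contributes 5 + 2 · 3 = 11
  Term 3 contributes -2 + 3 · 3 = 7
  Term 4 contributes -5 + 4 · 3 = 7
p(3) = ⊕ of these = min[9, 10, 11, 7, 7] = 7.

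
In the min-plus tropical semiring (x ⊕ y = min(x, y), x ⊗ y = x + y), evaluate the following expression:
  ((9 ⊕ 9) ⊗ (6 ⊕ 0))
((9 ⊕ 9) ⊗ (6 ⊕ 0)) = 9

Expand innermost to outermost. Recall ⊕ takes the minimum of its arguments and ⊗ takes their sum. Working out the expression ((9 ⊕ 9) ⊗ (6 ⊕ 0)) gives 9.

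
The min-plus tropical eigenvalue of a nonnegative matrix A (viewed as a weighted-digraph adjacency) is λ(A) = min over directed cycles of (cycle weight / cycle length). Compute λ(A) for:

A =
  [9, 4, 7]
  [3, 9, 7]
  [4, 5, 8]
λ(A) = 7/2

Enumerate directed cycles and compute their means (weight / length). Sample:
  cycle 0 → 0: weight = 9, length = 1, mean = 9/1 ≈ 9.000
  cycle 1 → 1: weight = 9, length = 1, mean = 9/1 ≈ 9.000
  cycle 2 → 2: weight = 8, length = 1, mean = 8/1 ≈ 8.000
  cycle 0 → 1 → 0: weight = 7, length = 2, mean = 7/2 ≈ 3.500
  cycle 0 → 2 → 0: weight = 11, length = 2, mean = 11/2 ≈ 5.500
  cycle 1 → 0 → 1: weight = 7, length = 2, mean = 7/2 ≈ 3.500
Minimum mean = 3.500, attained e.g. along the cycle 0 → 1 → 0 with weight 7 and length 2. So λ(A) = 7/2 = 7/2.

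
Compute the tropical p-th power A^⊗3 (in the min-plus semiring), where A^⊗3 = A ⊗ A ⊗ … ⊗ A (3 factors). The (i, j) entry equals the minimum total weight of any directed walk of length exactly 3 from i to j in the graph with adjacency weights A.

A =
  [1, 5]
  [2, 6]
A^⊗3 =
  [3, 7]
  [4, 8]

Each entry (A^⊗3)_ij equals the minimum over all length-3 walks i = v_0 → v_1 → … → v_3 = j of Σ_t A[v_t][v_{t+1}]. For example, for (i, j) = (0, 1) we minimise over 4 possible intermediate vertex sequences; the minimum is 7, attained along the walk 0 → 0 → 0 → 1.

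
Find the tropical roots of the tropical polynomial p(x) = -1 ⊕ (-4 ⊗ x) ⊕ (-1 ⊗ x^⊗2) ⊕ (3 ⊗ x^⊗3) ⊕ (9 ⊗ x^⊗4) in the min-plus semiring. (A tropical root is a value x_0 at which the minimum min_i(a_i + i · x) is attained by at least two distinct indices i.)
Roots: {-6, -4, -3, 3}

Each tropical root is a break point of the lower envelope of the lines y = a_i + i · x (there are 5 lines, with slopes 0, 1, ..., 4). Only the lines that attain the minimum somewhere contribute to roots; other lines are dominated. Here the surviving (envelope) indices are i = 4, i = 3, i = 2, i = 1, i = 0.
Intersections between consecutive envelope lines give the roots: for adjacent envelope indices i < j the intersection is x = (a_i − a_j) / (j − i). Reading off the sorted break points: {-6, -4, -3, 3}.
Verification: at each break x_0, at least two indices attain the minimum of min_i(a_i + i · x_0).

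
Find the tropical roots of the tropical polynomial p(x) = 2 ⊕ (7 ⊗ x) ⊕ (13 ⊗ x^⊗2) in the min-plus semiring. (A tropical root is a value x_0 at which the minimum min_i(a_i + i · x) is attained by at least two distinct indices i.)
Roots: {-6, -5}

Each tropical root is a break point of the lower envelope of the lines y = a_i + i · x (there are 3 lines, with slopes 0, 1, ..., 2). Only the lines that attain the minimum somewhere contribute to roots; other lines are dominated. Here the surviving (envelope) indices are i = 2, i = 1, i = 0.
Intersections between consecutive envelope lines give the roots: for adjacent envelope indices i < j the intersection is x = (a_i − a_j) / (j − i). Reading off the sorted break points: {-6, -5}.
Verification: at each break x_0, at least two indices attain the minimum of min_i(a_i + i · x_0).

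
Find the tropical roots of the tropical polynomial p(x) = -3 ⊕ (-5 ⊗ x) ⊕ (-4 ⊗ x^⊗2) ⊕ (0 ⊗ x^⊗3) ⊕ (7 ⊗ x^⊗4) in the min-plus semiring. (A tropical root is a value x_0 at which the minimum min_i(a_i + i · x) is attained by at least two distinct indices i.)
Roots: {-7, -4, -1, 2}

Each tropical root is a break point of the lower envelope of the lines y = a_i + i · x (there are 5 lines, with slopes 0, 1, ..., 4). Only the lines that attain the minimum somewhere contribute to roots; other lines are dominated. Here the surviving (envelope) indices are i = 4, i = 3, i = 2, i = 1, i = 0.
Intersections between consecutive envelope lines give the roots: for adjacent envelope indices i < j the intersection is x = (a_i − a_j) / (j − i). Reading off the sorted break points: {-7, -4, -1, 2}.
Verification: at each break x_0, at least two indices attain the minimum of min_i(a_i + i · x_0).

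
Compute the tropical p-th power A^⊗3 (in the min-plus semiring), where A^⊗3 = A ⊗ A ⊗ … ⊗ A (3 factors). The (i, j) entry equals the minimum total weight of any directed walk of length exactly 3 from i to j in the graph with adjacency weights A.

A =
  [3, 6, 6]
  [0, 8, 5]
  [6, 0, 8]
A^⊗3 =
  [6, 9, 11]
  [5, 6, 9]
  [3, 5, 6]

Each entry (A^⊗3)_ij equals the minimum over all length-3 walks i = v_0 → v_1 → … → v_3 = j of Σ_t A[v_t][v_{t+1}]. For example, for (i, j) = (0, 2) we minimise over 9 possible intermediate vertex sequences; the minimum is 11, attained along the walk 0 → 2 → 1 → 2.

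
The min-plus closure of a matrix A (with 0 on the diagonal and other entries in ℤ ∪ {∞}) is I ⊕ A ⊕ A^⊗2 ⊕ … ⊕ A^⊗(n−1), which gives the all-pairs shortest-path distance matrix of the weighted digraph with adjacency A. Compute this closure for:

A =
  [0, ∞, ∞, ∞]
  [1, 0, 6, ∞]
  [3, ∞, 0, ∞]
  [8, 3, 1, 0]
Closure =
  [0, ∞, ∞, ∞]
  [1, 0, 6, ∞]
  [3, ∞, 0, ∞]
  [4, 3, 1, 0]

This is the Floyd-Warshall all-pairs shortest-path computation. For each intermediate vertex k = 0, 1, …, 3, update dist[i][j] ← min(dist[i][j], dist[i][k] + dist[k][j]). The final matrix gives, for each (i, j), the minimum total weight of any directed path from i to j (possibly empty when i = j).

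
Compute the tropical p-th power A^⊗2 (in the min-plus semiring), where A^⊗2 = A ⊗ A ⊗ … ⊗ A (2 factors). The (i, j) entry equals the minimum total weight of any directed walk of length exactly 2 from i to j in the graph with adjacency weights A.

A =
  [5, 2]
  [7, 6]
A^⊗2 =
  [9, 7]
  [12, 9]

Each entry (A^⊗2)_ij equals the minimum over all length-2 walks i = v_0 → v_1 → … → v_2 = j of Σ_t A[v_t][v_{t+1}]. For example, for (i, j) = (0, 1) we minimise over 2 possible intermediate vertex sequences; the minimum is 7, attained along the walk 0 → 0 → 1.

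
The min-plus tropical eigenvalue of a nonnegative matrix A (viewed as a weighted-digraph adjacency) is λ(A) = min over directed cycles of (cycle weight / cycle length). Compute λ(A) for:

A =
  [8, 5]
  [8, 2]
λ(A) = 2

Enumerate directed cycles and compute their means (weight / length). Sample:
  cycle 0 → 0: weight = 8, length = 1, mean = 8/1 ≈ 8.000
  cycle 1 → 1: weight = 2, length = 1, mean = 2/1 ≈ 2.000
  cycle 0 → 1 → 0: weight = 13, length = 2, mean = 13/2 ≈ 6.500
  cycle 1 → 0 → 1: weight = 13, length = 2, mean = 13/2 ≈ 6.500
Minimum mean = 2.000, attained e.g. along the cycle 1 → 1 with weight 2 and length 1. So λ(A) = 2/1 = 2.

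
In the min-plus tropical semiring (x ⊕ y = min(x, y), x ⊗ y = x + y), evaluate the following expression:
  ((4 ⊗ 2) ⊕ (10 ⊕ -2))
((4 ⊗ 2) ⊕ (10 ⊕ -2)) = -2

Expand innermost to outermost. Recall ⊕ takes the minimum of its arguments and ⊗ takes their sum. Working out the expression ((4 ⊗ 2) ⊕ (10 ⊕ -2)) gives -2.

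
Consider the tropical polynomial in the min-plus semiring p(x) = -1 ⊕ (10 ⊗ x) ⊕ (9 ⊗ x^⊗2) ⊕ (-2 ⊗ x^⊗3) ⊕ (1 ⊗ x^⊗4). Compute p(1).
p(1) = -1

A tropical monomial a ⊗ x^⊗i evaluates to a + i · x. Evaluating each term at x = 1:
  Term 0 contributes -1 + 0 · 1 = -1
  Term 1 contributes 10 + 1 · 1 = 11
  Term 2 contributes 9 + 2 · 1 = 11
  Term 3 contributes -2 + 3 · 1 = 1
  Term 4 contributes 1 + 4 · 1 = 5
p(1) = ⊕ of these = min[-1, 11, 11, 1, 5] = -1.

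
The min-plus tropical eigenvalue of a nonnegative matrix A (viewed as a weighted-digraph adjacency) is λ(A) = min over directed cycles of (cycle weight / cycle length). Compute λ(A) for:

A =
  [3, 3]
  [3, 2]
λ(A) = 2

Enumerate directed cycles and compute their means (weight / length). Sample:
  cycle 0 → 0: weight = 3, length = 1, mean = 3/1 ≈ 3.000
  cycle 1 → 1: weight = 2, length = 1, mean = 2/1 ≈ 2.000
  cycle 0 → 1 → 0: weight = 6, length = 2, mean = 6/2 ≈ 3.000
  cycle 1 → 0 → 1: weight = 6, length = 2, mean = 6/2 ≈ 3.000
Minimum mean = 2.000, attained e.g. along the cycle 1 → 1 with weight 2 and length 1. So λ(A) = 2/1 = 2.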